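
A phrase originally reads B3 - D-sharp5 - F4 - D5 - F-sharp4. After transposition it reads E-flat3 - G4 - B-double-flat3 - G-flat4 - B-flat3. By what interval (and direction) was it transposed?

From B3 to Eb3 is 5 letter names — a fifth of some quality.
Eb3 to B3 is 8 semitones, which makes it an augmented fifth; the second version is lower, so the direction is down.
Checking another pair — F#4 → Bb3 — gives the same interval.

down an augmented fifth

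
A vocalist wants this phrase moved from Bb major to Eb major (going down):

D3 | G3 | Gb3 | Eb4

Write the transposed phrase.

G2 C3 Cb3 Ab3

Bb major to Eb major down is a perfect fifth, so every note moves down by that interval.
D3 → G2
G3 → C3
Gb3 → Cb3
Eb4 → Ab3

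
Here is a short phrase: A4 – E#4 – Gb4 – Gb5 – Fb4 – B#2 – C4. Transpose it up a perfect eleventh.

A4 → D6
E#4 → A#5
Gb4 → Cb6
Gb5 → Cb7
Fb4 → Bbb5
B#2 → E#4
C4 → F5

D6 A#5 Cb6 Cb7 Bbb5 E#4 F5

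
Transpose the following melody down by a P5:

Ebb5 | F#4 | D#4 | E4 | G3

Abb4 B3 G#3 A3 C3

Ebb5 gives Abb4
F#4 gives B3
D#4 gives G#3
E4 gives A3
G3 gives C3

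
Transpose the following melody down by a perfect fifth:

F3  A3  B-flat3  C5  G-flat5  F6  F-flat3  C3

F3 down a perfect fifth is Bb2.
A perfect fifth down from A3 gives D3.
A perfect fifth down from Bb3 gives Eb3.
C5 down a perfect fifth is F4.
Gb5: a fifth down reaches C, and 7 semitones makes it Cb5.
A perfect fifth down from F6 gives Bb5.
Fb3 down a perfect fifth is Bbb2.
C3: a fifth down reaches F, and 7 semitones makes it F2.

Bb2 D3 Eb3 F4 Cb5 Bb5 Bbb2 F2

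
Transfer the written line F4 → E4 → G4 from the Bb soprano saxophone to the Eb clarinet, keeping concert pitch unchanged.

C4 B3 D4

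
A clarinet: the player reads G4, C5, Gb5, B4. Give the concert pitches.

E4 A4 Eb5 G#4

Written C4 on the A clarinet sounds as A3, a minor third lower; apply that shift to every note.
G4 -> E4
C5 -> A4
Gb5 -> Eb5
B4 -> G#4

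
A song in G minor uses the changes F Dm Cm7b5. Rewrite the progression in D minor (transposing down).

C Am Gm7b5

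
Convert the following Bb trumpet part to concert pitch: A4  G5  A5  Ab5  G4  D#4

G4 F5 G5 Gb5 F4 C#4

The Bb trumpet sounds a major second below written, so transpose each written note down a major second.
A4 to G4
G5 to F5
A5 to G5
Ab5 to Gb5
G4 to F4
D#4 to C#4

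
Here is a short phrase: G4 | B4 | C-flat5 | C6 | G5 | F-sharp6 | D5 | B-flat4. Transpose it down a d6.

B#3 D##4 E4 E#5 B#4 A##5 F##4 D#4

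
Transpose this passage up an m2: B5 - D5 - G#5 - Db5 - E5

C6 Eb5 A5 Ebb5 F5

B5 up a minor second is C6.
D5 up a minor second is Eb5.
A minor second up from G#5 gives A5.
Db5 up a minor second is Ebb5.
E5 up a minor second is F5.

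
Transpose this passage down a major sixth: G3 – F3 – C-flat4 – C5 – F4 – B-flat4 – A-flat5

Bb2 Ab2 Ebb3 Eb4 Ab3 Db4 Cb5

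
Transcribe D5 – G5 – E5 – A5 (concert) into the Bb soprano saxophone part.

The Bb soprano saxophone sounds a major second below written, so the written part must be a major second above concert — transpose each note up.
D5 gives E5
G5 gives A5
E5 gives F#5
A5 gives B5

E5 A5 F#5 B5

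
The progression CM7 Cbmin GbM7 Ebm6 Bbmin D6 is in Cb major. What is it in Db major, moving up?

DM7 Dbmin AbM7 Fm6 Cmin E6

Cb major up to Db major is a major second; each chord root moves by that interval while the quality stays the same.
CM7: root C up a major second → D, giving DM7.
Cbmin: root Cb up a major second → Db, giving Dbmin.
GbM7: root Gb up a major second → Ab, giving AbM7.
Ebm6: root Eb up a major second → F, giving Fm6.
Bbmin: root Bb up a major second → C, giving Cmin.
D6: root D up a major second → E, giving E6.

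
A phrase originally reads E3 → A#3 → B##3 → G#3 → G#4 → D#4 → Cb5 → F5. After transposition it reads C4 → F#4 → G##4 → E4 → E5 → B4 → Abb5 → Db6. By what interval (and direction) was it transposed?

up a minor sixth

Take the first pair: E3 → C4. E to C spans 6 letter names, so the interval is some kind of sixth.
E3 to C4 is 8 semitones, which makes it a minor sixth; the second version is higher, so the direction is up.
Checking another pair — F5 → Db6 — gives the same interval.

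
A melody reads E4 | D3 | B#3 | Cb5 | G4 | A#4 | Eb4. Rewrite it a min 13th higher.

C6 Bb4 G#5 Abb6 Eb6 F#6 Cb6

E4 gives C6
D3 gives Bb4
B#3 gives G#5
Cb5 gives Abb6
G4 gives Eb6
A#4 gives F#6
Eb4 gives Cb6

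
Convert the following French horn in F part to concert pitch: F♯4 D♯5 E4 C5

The French horn in F sounds a perfect fifth below written, so transpose each written note down a perfect fifth.
F#4 -> B3
D#5 -> G#4
E4 -> A3
C5 -> F4

B3 G#4 A3 F4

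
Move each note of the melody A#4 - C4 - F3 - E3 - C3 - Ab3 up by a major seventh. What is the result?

G##5 B4 E4 D#4 B3 G4

A#4: a seventh up reaches G, and 11 semitones makes it G##5.
C4: a seventh up reaches B, and 11 semitones makes it B4.
A major seventh up from F3 gives E4.
A major seventh up from E3 gives D#4.
A major seventh up from C3 gives B3.
Ab3 up a major seventh is G4.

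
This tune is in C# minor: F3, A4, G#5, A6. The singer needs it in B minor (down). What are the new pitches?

Eb3 G4 F#5 G6

From C# down to B is a major second; apply that to each pitch.
F3 → Eb3
A4 → G4
G#5 → F#5
A6 → G6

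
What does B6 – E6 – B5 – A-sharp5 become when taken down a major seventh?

C6 F5 C5 B4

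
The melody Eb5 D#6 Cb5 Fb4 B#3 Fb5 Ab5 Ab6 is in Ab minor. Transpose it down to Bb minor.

F4 E#5 Db4 Gb3 C##3 Gb4 Bb4 Bb5

Ab minor to Bb minor down is a minor seventh, so every note moves down by that interval.
Eb5 → F4
D#6 → E#5
Cb5 → Db4
Fb4 → Gb3
B#3 → C##3
Fb5 → Gb4
Ab5 → Bb4
Ab6 → Bb5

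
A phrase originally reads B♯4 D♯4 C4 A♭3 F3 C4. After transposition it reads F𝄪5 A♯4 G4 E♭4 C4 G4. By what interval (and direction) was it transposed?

up a perfect fifth

Take the first pair: B#4 → F##5. B to F spans 5 letter names, so the interval is some kind of fifth.
B#4 to F##5 is 7 semitones, which makes it a perfect fifth; the second version is higher, so the direction is up.
Checking another pair — C4 → G4 — gives the same interval.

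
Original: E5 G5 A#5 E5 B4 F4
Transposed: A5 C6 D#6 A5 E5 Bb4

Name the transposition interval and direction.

up a perfect fourth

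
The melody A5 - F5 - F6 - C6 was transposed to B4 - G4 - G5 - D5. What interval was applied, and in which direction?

down a minor seventh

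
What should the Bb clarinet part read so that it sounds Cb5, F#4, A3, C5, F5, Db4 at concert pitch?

Db5 G#4 B3 D5 G5 Eb4

The Bb clarinet sounds a major second below written, so the written part must be a major second above concert — transpose each note up.
Cb5 → Db5
F#4 → G#4
A3 → B3
C5 → D5
F5 → G5
Db4 → Eb4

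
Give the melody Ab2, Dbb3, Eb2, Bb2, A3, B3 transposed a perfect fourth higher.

Db3 Gbb3 Ab2 Eb3 D4 E4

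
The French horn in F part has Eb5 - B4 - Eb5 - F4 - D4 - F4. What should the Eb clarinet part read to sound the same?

First find concert pitch: the French horn in F sounds a perfect fifth below written, so Eb5 B4 Eb5 F4 D4 F4 sounds Ab4 E4 Ab4 Bb3 G3 Bb3.
Then write for Eb clarinet: it sounds a minor third above written, so the part must be a minor third below concert.
Ab4 → F4
E4 → C#4
Ab4 → F4
Bb3 → G3
G3 → E3
Bb3 → G3

F4 C#4 F4 G3 E3 G3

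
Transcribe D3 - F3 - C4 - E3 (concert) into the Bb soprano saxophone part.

Written C4 sounds as Bb3 on the Bb soprano saxophone, so concert pitches are written a major second up.
D3 gives E3
F3 gives G3
C4 gives D4
E3 gives F#3

E3 G3 D4 F#3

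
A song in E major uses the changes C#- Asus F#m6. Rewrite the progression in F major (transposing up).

E major up to F major is a minor second; each chord root moves by that interval while the quality stays the same.
C#-: root C# up a minor second → D, giving D-.
Asus: root A up a minor second → Bb, giving Bbsus.
F#m6: root F# up a minor second → G, giving Gm6.

D- Bbsus Gm6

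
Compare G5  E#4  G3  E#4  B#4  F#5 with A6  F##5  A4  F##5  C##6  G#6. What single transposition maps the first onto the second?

up a major ninth

From G5 to A6 is 9 letter names — a ninth of some quality.
G5 to A6 is 14 semitones, which makes it a major ninth; the second version is higher, so the direction is up.
Checking another pair — F#5 → G#6 — gives the same interval.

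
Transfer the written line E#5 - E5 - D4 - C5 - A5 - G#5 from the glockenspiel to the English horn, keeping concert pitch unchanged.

First find concert pitch: the glockenspiel sounds a perfect fifteenth above written, so E#5 E5 D4 C5 A5 G#5 sounds E#7 E7 D6 C7 A7 G#7.
Then write for English horn: it sounds a perfect fifth below written, so the part must be a perfect fifth above concert.
E#7 → B#7
E7 → B7
D6 → A6
C7 → G7
A7 → E8
G#7 → D#8

B#7 B7 A6 G7 E8 D#8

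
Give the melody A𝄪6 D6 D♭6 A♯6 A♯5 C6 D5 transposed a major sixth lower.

C##6 F5 Fb5 C#6 C#5 Eb5 F4

A##6 to C##6
D6 to F5
Db6 to Fb5
A#6 to C#6
A#5 to C#5
C6 to Eb5
D5 to F4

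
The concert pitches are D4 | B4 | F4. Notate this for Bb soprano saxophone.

E4 C#5 G4

Written C4 sounds as Bb3 on the Bb soprano saxophone, so concert pitches are written a major second up.
D4 gives E4
B4 gives C#5
F4 gives G4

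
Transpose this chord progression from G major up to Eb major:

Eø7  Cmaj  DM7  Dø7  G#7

Cø7 Abmaj BbM7 Bbø7 E7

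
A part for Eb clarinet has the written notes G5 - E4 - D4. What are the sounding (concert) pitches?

Bb5 G4 F4

Written C4 on the Eb clarinet sounds as Eb4, a minor third higher; apply that shift to every note.
G5 becomes Bb5
E4 becomes G4
D4 becomes F4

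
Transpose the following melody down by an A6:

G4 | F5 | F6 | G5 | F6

Bbb3 Abb4 Abb5 Bbb4 Abb5

G4 gives Bbb3
F5 gives Abb4
F6 gives Abb5
G5 gives Bbb4
F6 gives Abb5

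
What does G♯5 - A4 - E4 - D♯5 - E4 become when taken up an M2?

A#5 B4 F#4 E#5 F#4

G#5 to A#5
A4 to B4
E4 to F#4
D#5 to E#5
E4 to F#4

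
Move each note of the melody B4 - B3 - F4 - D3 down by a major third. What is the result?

B4 becomes G4
B3 becomes G3
F4 becomes Db4
D3 becomes Bb2

G4 G3 Db4 Bb2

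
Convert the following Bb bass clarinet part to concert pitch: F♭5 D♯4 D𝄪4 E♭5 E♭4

Ebb4 C#3 C##3 Db4 Db3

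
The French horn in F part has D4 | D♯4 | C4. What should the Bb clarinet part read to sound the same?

A3 A#3 G3

First find concert pitch: the French horn in F sounds a perfect fifth below written, so D4 D♯4 C4 sounds G3 G#3 F3.
Then write for Bb clarinet: it sounds a major second below written, so the part must be a major second above concert.
G3 → A3
G#3 → A#3
F3 → G3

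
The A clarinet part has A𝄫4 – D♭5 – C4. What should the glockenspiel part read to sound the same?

Fb2 Bb2 A1

First find concert pitch: the A clarinet sounds a minor third below written, so A𝄫4 D♭5 C4 sounds Fb4 Bb4 A3.
Then write for glockenspiel: it sounds a perfect fifteenth above written, so the part must be a perfect fifteenth below concert.
Fb4 → Fb2
Bb4 → Bb2
A3 → A1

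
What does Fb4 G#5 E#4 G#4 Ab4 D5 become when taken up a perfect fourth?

Bbb4 C#6 A#4 C#5 Db5 G5

Fb4: a fourth up reaches B, and 5 semitones makes it Bbb4.
G#5 up a perfect fourth is C#6.
E#4: a fourth up reaches A, and 5 semitones makes it A#4.
A perfect fourth up from G#4 gives C#5.
Ab4 up a perfect fourth is Db5.
D5: a fourth up reaches G, and 5 semitones makes it G5.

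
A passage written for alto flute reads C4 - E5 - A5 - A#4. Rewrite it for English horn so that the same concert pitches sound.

First find concert pitch: the alto flute sounds a perfect fourth below written, so C4 E5 A5 A#4 sounds G3 B4 E5 E#4.
Then write for English horn: it sounds a perfect fifth below written, so the part must be a perfect fifth above concert.
G3 → D4
B4 → F#5
E5 → B5
E#4 → B#4

D4 F#5 B5 B#4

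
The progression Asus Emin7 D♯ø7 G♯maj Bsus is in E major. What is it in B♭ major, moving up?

Ebsus Bbmin7 Aø7 Dmaj Fsus

E major up to B♭ major is a diminished fifth; each chord root moves by that interval while the quality stays the same.
Asus: root A up a diminished fifth → Eb, giving Ebsus.
Emin7: root E up a diminished fifth → Bb, giving Bbmin7.
D♯ø7: root D♯ up a diminished fifth → A, giving Aø7.
G♯maj: root G♯ up a diminished fifth → D, giving Dmaj.
Bsus: root B up a diminished fifth → F, giving Fsus.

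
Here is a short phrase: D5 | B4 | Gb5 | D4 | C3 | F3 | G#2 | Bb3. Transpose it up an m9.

D5 gives Eb6
B4 gives C6
Gb5 gives Abb6
D4 gives Eb5
C3 gives Db4
F3 gives Gb4
G#2 gives A3
Bb3 gives Cb5

Eb6 C6 Abb6 Eb5 Db4 Gb4 A3 Cb5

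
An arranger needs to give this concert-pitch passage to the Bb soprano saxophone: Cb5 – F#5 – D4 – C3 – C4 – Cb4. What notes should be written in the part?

Db5 G#5 E4 D3 D4 Db4

Written C4 sounds as Bb3 on the Bb soprano saxophone, so concert pitches are written a major second up.
Cb5 to Db5
F#5 to G#5
D4 to E4
C3 to D3
C4 to D4
Cb4 to Db4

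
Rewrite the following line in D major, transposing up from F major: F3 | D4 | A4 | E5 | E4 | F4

F major to D major up is a major sixth, so every note moves up by that interval.
F3 becomes D4
D4 becomes B4
A4 becomes F#5
E5 becomes C#6
E4 becomes C#5
F4 becomes D5

D4 B4 F#5 C#6 C#5 D5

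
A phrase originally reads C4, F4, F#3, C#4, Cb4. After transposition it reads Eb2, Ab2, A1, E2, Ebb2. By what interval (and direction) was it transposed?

Take the first pair: C4 → Eb2. C to E spans 13 letter names, so the interval is some kind of thirteenth.
Eb2 to C4 is 21 semitones, which makes it a major thirteenth; the second version is lower, so the direction is down.
Checking another pair — Cb4 → Ebb2 — gives the same interval.

down a major thirteenth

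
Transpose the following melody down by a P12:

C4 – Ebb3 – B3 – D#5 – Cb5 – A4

A perfect twelfth down from C4 gives F2.
Ebb3 down a perfect twelfth is Abb1.
B3: a twelfth down reaches E, and 19 semitones makes it E2.
D#5 down a perfect twelfth is G#3.
Cb5 down a perfect twelfth is Fb3.
A4: a twelfth down reaches D, and 19 semitones makes it D3.

F2 Abb1 E2 G#3 Fb3 D3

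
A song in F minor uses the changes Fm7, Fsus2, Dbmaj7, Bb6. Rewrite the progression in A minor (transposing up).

Am7 Asus2 Fmaj7 D6

F minor up to A minor is a major third; each chord root moves by that interval while the quality stays the same.
Fm7: root F up a major third → A, giving Am7.
Fsus2: root F up a major third → A, giving Asus2.
Dbmaj7: root Db up a major third → F, giving Fmaj7.
Bb6: root Bb up a major third → D, giving D6.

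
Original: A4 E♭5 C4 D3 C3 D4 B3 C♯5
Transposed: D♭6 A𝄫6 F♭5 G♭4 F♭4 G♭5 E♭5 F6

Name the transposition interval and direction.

up a diminished eleventh

From A4 to Db6 is 11 letter names — an eleventh of some quality.
A4 to Db6 is 16 semitones, which makes it a diminished eleventh; the second version is higher, so the direction is up.
Checking another pair — C#5 → F6 — gives the same interval.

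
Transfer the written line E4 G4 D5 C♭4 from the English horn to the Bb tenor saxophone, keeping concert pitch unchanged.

First find concert pitch: the English horn sounds a perfect fifth below written, so E4 G4 D5 C♭4 sounds A3 C4 G4 Fb3.
Then write for Bb tenor saxophone: it sounds a major ninth below written, so the part must be a major ninth above concert.
A3 → B4
C4 → D5
G4 → A5
Fb3 → Gb4

B4 D5 A5 Gb4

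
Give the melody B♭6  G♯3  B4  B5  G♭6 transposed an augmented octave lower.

Bbb5 G2 Bb3 Bb4 Gbb5

Bb6: an octave down reaches B, and 13 semitones makes it Bbb5.
G#3: an octave down reaches G, and 13 semitones makes it G2.
An augmented octave down from B4 gives Bb3.
B5 down an augmented octave is Bb4.
Gb6: an octave down reaches G, and 13 semitones makes it Gbb5.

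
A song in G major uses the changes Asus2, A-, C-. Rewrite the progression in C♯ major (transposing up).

D#sus2 D#- F#-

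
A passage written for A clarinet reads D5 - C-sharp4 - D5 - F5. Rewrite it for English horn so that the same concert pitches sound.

F#5 E#4 F#5 A5

First find concert pitch: the A clarinet sounds a minor third below written, so D5 C-sharp4 D5 F5 sounds B4 A#3 B4 D5.
Then write for English horn: it sounds a perfect fifth below written, so the part must be a perfect fifth above concert.
B4 → F#5
A#3 → E#4
B4 → F#5
D5 → A5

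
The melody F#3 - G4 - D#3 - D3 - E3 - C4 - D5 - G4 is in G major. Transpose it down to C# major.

B#2 C#4 G##2 G#2 A#2 F#3 G#4 C#4

From G down to C# is a diminished fifth; apply that to each pitch.
F#3 gives B#2
G4 gives C#4
D#3 gives G##2
D3 gives G#2
E3 gives A#2
C4 gives F#3
D5 gives G#4
G4 gives C#4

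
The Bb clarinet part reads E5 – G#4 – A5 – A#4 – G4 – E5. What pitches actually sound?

D5 F#4 G5 G#4 F4 D5

The Bb clarinet sounds a major second below written, so transpose each written note down a major second.
E5 becomes D5
G#4 becomes F#4
A5 becomes G5
A#4 becomes G#4
G4 becomes F4
E5 becomes D5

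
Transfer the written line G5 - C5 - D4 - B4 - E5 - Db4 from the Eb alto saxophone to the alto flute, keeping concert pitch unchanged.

First find concert pitch: the Eb alto saxophone sounds a major sixth below written, so G5 C5 D4 B4 E5 Db4 sounds Bb4 Eb4 F3 D4 G4 Fb3.
Then write for alto flute: it sounds a perfect fourth below written, so the part must be a perfect fourth above concert.
Bb4 → Eb5
Eb4 → Ab4
F3 → Bb3
D4 → G4
G4 → C5
Fb3 → Bbb3

Eb5 Ab4 Bb3 G4 C5 Bbb3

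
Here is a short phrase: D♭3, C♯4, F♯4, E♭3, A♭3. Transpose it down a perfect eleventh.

Ab1 G#2 C#3 Bb1 Eb2

Db3 down a perfect eleventh is Ab1.
A perfect eleventh down from C#4 gives G#2.
A perfect eleventh down from F#4 gives C#3.
A perfect eleventh down from Eb3 gives Bb1.
Ab3 down a perfect eleventh is Eb2.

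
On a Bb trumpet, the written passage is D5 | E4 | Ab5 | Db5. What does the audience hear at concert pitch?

Written C4 on the Bb trumpet sounds as Bb3, a major second lower; apply that shift to every note.
D5 -> C5
E4 -> D4
Ab5 -> Gb5
Db5 -> Cb5

C5 D4 Gb5 Cb5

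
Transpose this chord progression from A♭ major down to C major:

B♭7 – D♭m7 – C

A♭ major down to C major is a minor sixth; each chord root moves by that interval while the quality stays the same.
B♭7: root B♭ down a minor sixth → D, giving D7.
D♭m7: root D♭ down a minor sixth → F, giving Fm7.
C: root C down a minor sixth → E, giving E.

D7 Fm7 E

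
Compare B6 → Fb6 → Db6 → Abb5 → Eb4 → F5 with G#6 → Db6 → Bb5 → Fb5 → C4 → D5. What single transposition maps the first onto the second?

down a minor third

Take the first pair: B6 → G#6. B to G spans 3 letter names, so the interval is some kind of third.
G#6 to B6 is 3 semitones, which makes it a minor third; the second version is lower, so the direction is down.
Checking another pair — F5 → D5 — gives the same interval.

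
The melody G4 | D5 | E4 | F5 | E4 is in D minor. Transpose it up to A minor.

D minor to A minor up is a perfect fifth, so every note moves up by that interval.
G4 to D5
D5 to A5
E4 to B4
F5 to C6
E4 to B4

D5 A5 B4 C6 B4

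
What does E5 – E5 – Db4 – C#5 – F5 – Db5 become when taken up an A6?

An augmented sixth up from E5 gives C##6.
E5: a sixth up reaches C, and 10 semitones makes it C##6.
Db4: a sixth up reaches B, and 10 semitones makes it B4.
An augmented sixth up from C#5 gives A##5.
F5 up an augmented sixth is D#6.
An augmented sixth up from Db5 gives B5.

C##6 C##6 B4 A##5 D#6 B5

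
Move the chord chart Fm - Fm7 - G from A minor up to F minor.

A minor up to F minor is a minor sixth; each chord root moves by that interval while the quality stays the same.
Fm: root F up a minor sixth → Db, giving Dbm.
Fm7: root F up a minor sixth → Db, giving Dbm7.
G: root G up a minor sixth → Eb, giving Eb.

Dbm Dbm7 Eb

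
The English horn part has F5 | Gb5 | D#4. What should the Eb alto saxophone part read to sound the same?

First find concert pitch: the English horn sounds a perfect fifth below written, so F5 Gb5 D#4 sounds Bb4 Cb5 G#3.
Then write for Eb alto saxophone: it sounds a major sixth below written, so the part must be a major sixth above concert.
Bb4 → G5
Cb5 → Ab5
G#3 → E#4

G5 Ab5 E#4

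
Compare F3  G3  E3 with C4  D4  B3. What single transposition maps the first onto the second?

up a perfect fifth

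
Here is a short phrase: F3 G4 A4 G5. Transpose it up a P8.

F3 up a perfect octave is F4.
G4 up a perfect octave is G5.
A4 up a perfect octave is A5.
A perfect octave up from G5 gives G6.

F4 G5 A5 G6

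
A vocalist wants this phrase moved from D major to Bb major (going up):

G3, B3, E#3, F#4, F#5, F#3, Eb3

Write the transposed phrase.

From D up to Bb is a minor sixth; apply that to each pitch.
G3 → Eb4
B3 → G4
E#3 → C#4
F#4 → D5
F#5 → D6
F#3 → D4
Eb3 → Cb4

Eb4 G4 C#4 D5 D6 D4 Cb4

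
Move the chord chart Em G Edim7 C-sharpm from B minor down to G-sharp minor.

B minor down to G-sharp minor is a minor third; each chord root moves by that interval while the quality stays the same.
Em: root E down a minor third → C#, giving C#m.
G: root G down a minor third → E, giving E.
Edim7: root E down a minor third → C#, giving C#dim7.
C-sharpm: root C-sharp down a minor third → A#, giving A#m.

C#m E C#dim7 A#m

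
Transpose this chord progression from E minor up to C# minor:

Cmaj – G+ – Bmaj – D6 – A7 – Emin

E minor up to C# minor is a major sixth; each chord root moves by that interval while the quality stays the same.
Cmaj: root C up a major sixth → A, giving Amaj.
G+: root G up a major sixth → E, giving E+.
Bmaj: root B up a major sixth → G#, giving G#maj.
D6: root D up a major sixth → B, giving B6.
A7: root A up a major sixth → F#, giving F#7.
Emin: root E up a major sixth → C#, giving C#min.

Amaj E+ G#maj B6 F#7 C#min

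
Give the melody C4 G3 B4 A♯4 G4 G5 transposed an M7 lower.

Db3 Ab2 C4 B3 Ab3 Ab4

C4 to Db3
G3 to Ab2
B4 to C4
A#4 to B3
G4 to Ab3
G5 to Ab4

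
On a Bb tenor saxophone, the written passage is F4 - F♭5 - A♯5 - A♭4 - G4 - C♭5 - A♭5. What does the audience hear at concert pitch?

Eb3 Ebb4 G#4 Gb3 F3 Bbb3 Gb4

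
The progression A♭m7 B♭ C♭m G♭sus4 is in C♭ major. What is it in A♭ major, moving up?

Fm7 G Abm Ebsus4

C♭ major up to A♭ major is a major sixth; each chord root moves by that interval while the quality stays the same.
A♭m7: root A♭ up a major sixth → F, giving Fm7.
B♭: root B♭ up a major sixth → G, giving G.
C♭m: root C♭ up a major sixth → Ab, giving Abm.
G♭sus4: root G♭ up a major sixth → Eb, giving Ebsus4.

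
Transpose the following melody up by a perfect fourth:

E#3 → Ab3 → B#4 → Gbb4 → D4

A#3 Db4 E#5 Cbb5 G4

A perfect fourth up from E#3 gives A#3.
Ab3 up a perfect fourth is Db4.
A perfect fourth up from B#4 gives E#5.
Gbb4: a fourth up reaches C, and 5 semitones makes it Cbb5.
A perfect fourth up from D4 gives G4.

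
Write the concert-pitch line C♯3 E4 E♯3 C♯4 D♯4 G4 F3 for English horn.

Written C4 sounds as F3 on the English horn, so concert pitches are written a perfect fifth up.
C#3 becomes G#3
E4 becomes B4
E#3 becomes B#3
C#4 becomes G#4
D#4 becomes A#4
G4 becomes D5
F3 becomes C4

G#3 B4 B#3 G#4 A#4 D5 C4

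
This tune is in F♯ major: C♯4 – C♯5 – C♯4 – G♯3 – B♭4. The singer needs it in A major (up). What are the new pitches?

E4 E5 E4 B3 Db5

From F♯ up to A is a minor third; apply that to each pitch.
C#4 becomes E4
C#5 becomes E5
C#4 becomes E4
G#3 becomes B3
Bb4 becomes Db5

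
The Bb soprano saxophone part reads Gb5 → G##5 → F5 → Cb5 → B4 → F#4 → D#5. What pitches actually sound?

Written C4 on the Bb soprano saxophone sounds as Bb3, a major second lower; apply that shift to every note.
Gb5 becomes Fb5
G##5 becomes F##5
F5 becomes Eb5
Cb5 becomes Bbb4
B4 becomes A4
F#4 becomes E4
D#5 becomes C#5

Fb5 F##5 Eb5 Bbb4 A4 E4 C#5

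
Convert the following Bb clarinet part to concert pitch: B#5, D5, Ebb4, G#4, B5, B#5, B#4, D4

A#5 C5 Dbb4 F#4 A5 A#5 A#4 C4

The Bb clarinet sounds a major second below written, so transpose each written note down a major second.
B#5 to A#5
D5 to C5
Ebb4 to Dbb4
G#4 to F#4
B5 to A5
B#5 to A#5
B#4 to A#4
D4 to C4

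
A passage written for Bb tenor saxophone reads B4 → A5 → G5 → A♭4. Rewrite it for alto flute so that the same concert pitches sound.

D4 C5 Bb4 Cb4

First find concert pitch: the Bb tenor saxophone sounds a major ninth below written, so B4 A5 G5 A♭4 sounds A3 G4 F4 Gb3.
Then write for alto flute: it sounds a perfect fourth below written, so the part must be a perfect fourth above concert.
A3 → D4
G4 → C5
F4 → Bb4
Gb3 → Cb4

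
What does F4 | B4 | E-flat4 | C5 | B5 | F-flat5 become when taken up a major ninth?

F4 up a major ninth is G5.
A major ninth up from B4 gives C#6.
Eb4 up a major ninth is F5.
C5 up a major ninth is D6.
B5 up a major ninth is C#7.
Fb5 up a major ninth is Gb6.

G5 C#6 F5 D6 C#7 Gb6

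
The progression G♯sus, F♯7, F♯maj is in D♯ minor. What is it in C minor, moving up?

Fsus Eb7 Ebmaj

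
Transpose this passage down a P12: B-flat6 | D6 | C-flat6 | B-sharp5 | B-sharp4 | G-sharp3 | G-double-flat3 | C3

Eb5 G4 Fb4 E#4 E#3 C#2 Cbb2 F1

Bb6: a twelfth down reaches E, and 19 semitones makes it Eb5.
D6 down a perfect twelfth is G4.
Cb6: a twelfth down reaches F, and 19 semitones makes it Fb4.
A perfect twelfth down from B#5 gives E#4.
B#4 down a perfect twelfth is E#3.
A perfect twelfth down from G#3 gives C#2.
A perfect twelfth down from Gbb3 gives Cbb2.
A perfect twelfth down from C3 gives F1.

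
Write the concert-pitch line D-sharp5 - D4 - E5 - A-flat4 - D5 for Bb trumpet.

Written C4 sounds as Bb3 on the Bb trumpet, so concert pitches are written a major second up.
D#5 gives E#5
D4 gives E4
E5 gives F#5
Ab4 gives Bb4
D5 gives E5

E#5 E4 F#5 Bb4 E5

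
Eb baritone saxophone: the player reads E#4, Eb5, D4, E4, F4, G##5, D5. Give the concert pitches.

G#2 Gb3 F2 G2 Ab2 B#3 F3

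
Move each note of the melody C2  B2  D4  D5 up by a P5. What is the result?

C2 gives G2
B2 gives F#3
D4 gives A4
D5 gives A5

G2 F#3 A4 A5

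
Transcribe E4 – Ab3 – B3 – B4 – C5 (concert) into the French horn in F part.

The French horn in F sounds a perfect fifth below written, so the written part must be a perfect fifth above concert — transpose each note up.
E4 gives B4
Ab3 gives Eb4
B3 gives F#4
B4 gives F#5
C5 gives G5

B4 Eb4 F#4 F#5 G5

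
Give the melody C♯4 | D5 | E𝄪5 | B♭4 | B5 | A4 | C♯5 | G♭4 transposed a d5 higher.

G4 Ab5 B#5 Fb5 F6 Eb5 G5 Dbb5

C#4 -> G4
D5 -> Ab5
E##5 -> B#5
Bb4 -> Fb5
B5 -> F6
A4 -> Eb5
C#5 -> G5
Gb4 -> Dbb5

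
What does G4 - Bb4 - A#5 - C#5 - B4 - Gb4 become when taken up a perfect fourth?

G4: a fourth up reaches C, and 5 semitones makes it C5.
A perfect fourth up from Bb4 gives Eb5.
A perfect fourth up from A#5 gives D#6.
C#5: a fourth up reaches F, and 5 semitones makes it F#5.
B4: a fourth up reaches E, and 5 semitones makes it E5.
Gb4 up a perfect fourth is Cb5.

C5 Eb5 D#6 F#5 E5 Cb5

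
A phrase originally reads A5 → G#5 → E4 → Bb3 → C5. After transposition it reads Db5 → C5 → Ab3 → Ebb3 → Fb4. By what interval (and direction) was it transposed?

down an augmented fifth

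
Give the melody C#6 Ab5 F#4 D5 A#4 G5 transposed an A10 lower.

Ab4 Fbb4 Db3 Bbb3 F3 Ebb4

C#6 down an augmented tenth is Ab4.
Ab5 down an augmented tenth is Fbb4.
An augmented tenth down from F#4 gives Db3.
D5 down an augmented tenth is Bbb3.
A#4: a tenth down reaches F, and 17 semitones makes it F3.
G5: a tenth down reaches E, and 17 semitones makes it Ebb4.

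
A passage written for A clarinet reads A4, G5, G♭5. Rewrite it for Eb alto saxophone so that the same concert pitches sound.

First find concert pitch: the A clarinet sounds a minor third below written, so A4 G5 G♭5 sounds F#4 E5 Eb5.
Then write for Eb alto saxophone: it sounds a major sixth below written, so the part must be a major sixth above concert.
F#4 → D#5
E5 → C#6
Eb5 → C6

D#5 C#6 C6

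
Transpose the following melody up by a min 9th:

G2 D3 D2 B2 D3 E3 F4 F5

Ab3 Eb4 Eb3 C4 Eb4 F4 Gb5 Gb6

G2 becomes Ab3
D3 becomes Eb4
D2 becomes Eb3
B2 becomes C4
D3 becomes Eb4
E3 becomes F4
F4 becomes Gb5
F5 becomes Gb6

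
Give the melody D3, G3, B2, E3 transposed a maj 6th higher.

B3 E4 G#3 C#4

D3 becomes B3
G3 becomes E4
B2 becomes G#3
E3 becomes C#4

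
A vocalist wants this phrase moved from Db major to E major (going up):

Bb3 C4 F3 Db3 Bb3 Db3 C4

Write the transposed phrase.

C#4 D#4 G#3 E3 C#4 E3 D#4

From Db up to E is an augmented second; apply that to each pitch.
Bb3 -> C#4
C4 -> D#4
F3 -> G#3
Db3 -> E3
Bb3 -> C#4
Db3 -> E3
C4 -> D#4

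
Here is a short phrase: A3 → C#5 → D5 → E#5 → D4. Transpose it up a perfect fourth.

D4 F#5 G5 A#5 G4

A3 -> D4
C#5 -> F#5
D5 -> G5
E#5 -> A#5
D4 -> G4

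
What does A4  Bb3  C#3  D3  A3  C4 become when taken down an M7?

A4 becomes Bb3
Bb3 becomes Cb3
C#3 becomes D2
D3 becomes Eb2
A3 becomes Bb2
C4 becomes Db3

Bb3 Cb3 D2 Eb2 Bb2 Db3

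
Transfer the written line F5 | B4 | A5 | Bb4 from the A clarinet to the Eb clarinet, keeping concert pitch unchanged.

B4 E#4 D#5 E4

First find concert pitch: the A clarinet sounds a minor third below written, so F5 B4 A5 Bb4 sounds D5 G#4 F#5 G4.
Then write for Eb clarinet: it sounds a minor third above written, so the part must be a minor third below concert.
D5 → B4
G#4 → E#4
F#5 → D#5
G4 → E4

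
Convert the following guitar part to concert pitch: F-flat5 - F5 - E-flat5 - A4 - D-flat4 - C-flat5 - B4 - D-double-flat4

Fb4 F4 Eb4 A3 Db3 Cb4 B3 Dbb3

Written C4 on the guitar sounds as C3, a perfect octave lower; apply that shift to every note.
Fb5 → Fb4
F5 → F4
Eb5 → Eb4
A4 → A3
Db4 → Db3
Cb5 → Cb4
B4 → B3
Dbb4 → Dbb3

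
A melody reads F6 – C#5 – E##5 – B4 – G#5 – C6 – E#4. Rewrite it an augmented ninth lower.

Ebb5 Bb3 D#4 Ab3 F4 Bbb4 D3

F6 -> Ebb5
C#5 -> Bb3
E##5 -> D#4
B4 -> Ab3
G#5 -> F4
C6 -> Bbb4
E#4 -> D3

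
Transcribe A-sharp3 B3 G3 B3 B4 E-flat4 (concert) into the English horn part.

E#4 F#4 D4 F#4 F#5 Bb4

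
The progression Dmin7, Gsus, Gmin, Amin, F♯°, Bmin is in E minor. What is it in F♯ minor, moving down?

E minor down to F♯ minor is a minor seventh; each chord root moves by that interval while the quality stays the same.
Dmin7: root D down a minor seventh → E, giving Emin7.
Gsus: root G down a minor seventh → A, giving Asus.
Gmin: root G down a minor seventh → A, giving Amin.
Amin: root A down a minor seventh → B, giving Bmin.
F♯°: root F♯ down a minor seventh → G#, giving G#°.
Bmin: root B down a minor seventh → C#, giving C#min.

Emin7 Asus Amin Bmin G#° C#min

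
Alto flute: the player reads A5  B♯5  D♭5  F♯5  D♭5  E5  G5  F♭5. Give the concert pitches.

Written C4 on the alto flute sounds as G3, a perfect fourth lower; apply that shift to every note.
A5 becomes E5
B#5 becomes F##5
Db5 becomes Ab4
F#5 becomes C#5
Db5 becomes Ab4
E5 becomes B4
G5 becomes D5
Fb5 becomes Cb5

E5 F##5 Ab4 C#5 Ab4 B4 D5 Cb5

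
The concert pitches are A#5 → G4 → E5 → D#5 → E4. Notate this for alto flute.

D#6 C5 A5 G#5 A4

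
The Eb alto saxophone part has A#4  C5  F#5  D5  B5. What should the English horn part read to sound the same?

G#4 Bb4 E5 C5 A5

First find concert pitch: the Eb alto saxophone sounds a major sixth below written, so A#4 C5 F#5 D5 B5 sounds C#4 Eb4 A4 F4 D5.
Then write for English horn: it sounds a perfect fifth below written, so the part must be a perfect fifth above concert.
C#4 → G#4
Eb4 → Bb4
A4 → E5
F4 → C5
D5 → A5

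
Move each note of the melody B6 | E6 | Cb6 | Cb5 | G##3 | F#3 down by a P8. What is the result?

B5 E5 Cb5 Cb4 G##2 F#2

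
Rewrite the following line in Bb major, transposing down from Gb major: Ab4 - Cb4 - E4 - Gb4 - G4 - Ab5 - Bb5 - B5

C4 Eb3 G#3 Bb3 B3 C5 D5 D#5

Gb major to Bb major down is a minor sixth, so every note moves down by that interval.
Ab4 → C4
Cb4 → Eb3
E4 → G#3
Gb4 → Bb3
G4 → B3
Ab5 → C5
Bb5 → D5
B5 → D#5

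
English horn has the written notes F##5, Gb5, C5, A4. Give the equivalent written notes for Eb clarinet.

First find concert pitch: the English horn sounds a perfect fifth below written, so F##5 Gb5 C5 A4 sounds B#4 Cb5 F4 D4.
Then write for Eb clarinet: it sounds a minor third above written, so the part must be a minor third below concert.
B#4 → G##4
Cb5 → Ab4
F4 → D4
D4 → B3

G##4 Ab4 D4 B3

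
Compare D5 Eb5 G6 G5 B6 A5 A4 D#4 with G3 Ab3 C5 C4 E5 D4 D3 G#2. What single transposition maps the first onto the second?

From D5 to G3 is 12 letter names — a twelfth of some quality.
G3 to D5 is 19 semitones, which makes it a perfect twelfth; the second version is lower, so the direction is down.
Checking another pair — D#4 → G#2 — gives the same interval.

down a perfect twelfth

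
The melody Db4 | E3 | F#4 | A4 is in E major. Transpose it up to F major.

Ebb4 F3 G4 Bb4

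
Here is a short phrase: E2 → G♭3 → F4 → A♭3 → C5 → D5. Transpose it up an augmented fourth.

A#2 C4 B4 D4 F#5 G#5

E2 -> A#2
Gb3 -> C4
F4 -> B4
Ab3 -> D4
C5 -> F#5
D5 -> G#5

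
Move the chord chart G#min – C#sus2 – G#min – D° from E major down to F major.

E major down to F major is a major seventh; each chord root moves by that interval while the quality stays the same.
G#min: root G# down a major seventh → A, giving Amin.
C#sus2: root C# down a major seventh → D, giving Dsus2.
G#min: root G# down a major seventh → A, giving Amin.
D°: root D down a major seventh → Eb, giving Eb°.

Amin Dsus2 Amin Eb°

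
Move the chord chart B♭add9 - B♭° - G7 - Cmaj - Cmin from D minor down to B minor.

D minor down to B minor is a minor third; each chord root moves by that interval while the quality stays the same.
B♭add9: root B♭ down a minor third → G, giving Gadd9.
B♭°: root B♭ down a minor third → G, giving G°.
G7: root G down a minor third → E, giving E7.
Cmaj: root C down a minor third → A, giving Amaj.
Cmin: root C down a minor third → A, giving Amin.

Gadd9 G° E7 Amaj Amin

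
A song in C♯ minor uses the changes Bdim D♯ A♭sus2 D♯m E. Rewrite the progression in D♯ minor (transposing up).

C#dim E# Bbsus2 E#m F#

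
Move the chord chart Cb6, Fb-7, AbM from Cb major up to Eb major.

Cb major up to Eb major is a major third; each chord root moves by that interval while the quality stays the same.
Cb6: root Cb up a major third → Eb, giving Eb6.
Fb-7: root Fb up a major third → Ab, giving Ab-7.
AbM: root Ab up a major third → C, giving CM.

Eb6 Ab-7 CM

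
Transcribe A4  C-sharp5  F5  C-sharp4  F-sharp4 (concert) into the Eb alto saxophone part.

The Eb alto saxophone sounds a major sixth below written, so the written part must be a major sixth above concert — transpose each note up.
A4 gives F#5
C#5 gives A#5
F5 gives D6
C#4 gives A#4
F#4 gives D#5

F#5 A#5 D6 A#4 D#5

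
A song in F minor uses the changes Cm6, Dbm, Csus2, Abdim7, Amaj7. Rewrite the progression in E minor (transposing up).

Bm6 Cm Bsus2 Gdim7 G#maj7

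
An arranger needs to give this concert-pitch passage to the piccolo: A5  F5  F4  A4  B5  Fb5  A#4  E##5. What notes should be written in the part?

A4 F4 F3 A3 B4 Fb4 A#3 E##4

The piccolo sounds a perfect octave above written, so the written part must be a perfect octave below concert — transpose each note down.
A5 to A4
F5 to F4
F4 to F3
A4 to A3
B5 to B4
Fb5 to Fb4
A#4 to A#3
E##5 to E##4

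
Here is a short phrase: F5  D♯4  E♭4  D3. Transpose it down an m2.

E5 C##4 D4 C#3

F5: a second down reaches E, and 1 semitone makes it E5.
D#4: a second down reaches C, and 1 semitone makes it C##4.
A minor second down from Eb4 gives D4.
D3: a second down reaches C, and 1 semitone makes it C#3.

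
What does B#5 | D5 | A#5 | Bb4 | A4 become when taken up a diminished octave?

A diminished octave up from B#5 gives B6.
A diminished octave up from D5 gives Db6.
A diminished octave up from A#5 gives A6.
Bb4: an octave up reaches B, and 11 semitones makes it Bbb5.
A diminished octave up from A4 gives Ab5.

B6 Db6 A6 Bbb5 Ab5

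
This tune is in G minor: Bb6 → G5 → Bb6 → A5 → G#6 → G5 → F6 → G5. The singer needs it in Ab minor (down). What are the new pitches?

Cb6 Ab4 Cb6 Bb4 A5 Ab4 Gb5 Ab4

G minor to Ab minor down is a major seventh, so every note moves down by that interval.
Bb6 to Cb6
G5 to Ab4
Bb6 to Cb6
A5 to Bb4
G#6 to A5
G5 to Ab4
F6 to Gb5
G5 to Ab4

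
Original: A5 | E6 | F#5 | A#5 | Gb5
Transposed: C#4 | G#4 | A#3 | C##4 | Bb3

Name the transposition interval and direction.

down a minor thirteenth

Take the first pair: A5 → C#4. A to C spans 13 letter names, so the interval is some kind of thirteenth.
C#4 to A5 is 20 semitones, which makes it a minor thirteenth; the second version is lower, so the direction is down.
Checking another pair — Gb5 → Bb3 — gives the same interval.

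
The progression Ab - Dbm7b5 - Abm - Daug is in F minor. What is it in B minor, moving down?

F minor down to B minor is a diminished fifth; each chord root moves by that interval while the quality stays the same.
Ab: root Ab down a diminished fifth → D, giving D.
Dbm7b5: root Db down a diminished fifth → G, giving Gm7b5.
Abm: root Ab down a diminished fifth → D, giving Dm.
Daug: root D down a diminished fifth → G#, giving G#aug.

D Gm7b5 Dm G#aug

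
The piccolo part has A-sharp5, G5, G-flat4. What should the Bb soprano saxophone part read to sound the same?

First find concert pitch: the piccolo sounds a perfect octave above written, so A-sharp5 G5 G-flat4 sounds A#6 G6 Gb5.
Then write for Bb soprano saxophone: it sounds a major second below written, so the part must be a major second above concert.
A#6 → B#6
G6 → A6
Gb5 → Ab5

B#6 A6 Ab5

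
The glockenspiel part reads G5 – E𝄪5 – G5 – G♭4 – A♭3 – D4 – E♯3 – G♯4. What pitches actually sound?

G7 E##7 G7 Gb6 Ab5 D6 E#5 G#6

The glockenspiel sounds a perfect fifteenth above written, so transpose each written note up a perfect fifteenth.
G5 gives G7
E##5 gives E##7
G5 gives G7
Gb4 gives Gb6
Ab3 gives Ab5
D4 gives D6
E#3 gives E#5
G#4 gives G#6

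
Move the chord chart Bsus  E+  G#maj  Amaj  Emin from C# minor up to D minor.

Csus F+ Amaj Bbmaj Fmin

C# minor up to D minor is a minor second; each chord root moves by that interval while the quality stays the same.
Bsus: root B up a minor second → C, giving Csus.
E+: root E up a minor second → F, giving F+.
G#maj: root G# up a minor second → A, giving Amaj.
Amaj: root A up a minor second → Bb, giving Bbmaj.
Emin: root E up a minor second → F, giving Fmin.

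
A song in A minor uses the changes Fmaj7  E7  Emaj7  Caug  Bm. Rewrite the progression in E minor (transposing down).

Cmaj7 B7 Bmaj7 Gaug F#m

A minor down to E minor is a perfect fourth; each chord root moves by that interval while the quality stays the same.
Fmaj7: root F down a perfect fourth → C, giving Cmaj7.
E7: root E down a perfect fourth → B, giving B7.
Emaj7: root E down a perfect fourth → B, giving Bmaj7.
Caug: root C down a perfect fourth → G, giving Gaug.
Bm: root B down a perfect fourth → F#, giving F#m.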